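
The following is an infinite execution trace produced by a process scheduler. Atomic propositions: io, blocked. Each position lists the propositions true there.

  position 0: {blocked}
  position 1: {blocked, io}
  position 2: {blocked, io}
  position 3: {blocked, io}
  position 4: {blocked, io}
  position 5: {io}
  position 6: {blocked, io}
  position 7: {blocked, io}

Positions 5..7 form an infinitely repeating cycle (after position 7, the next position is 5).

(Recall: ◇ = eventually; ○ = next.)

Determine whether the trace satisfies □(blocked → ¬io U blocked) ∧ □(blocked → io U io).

blocked → ¬io U blocked holds at every position 0..7, and those are all positions ever visited, so □(blocked → ¬io U blocked) holds.
Positions where blocked holds: 0, 1, 2, 3, 4, 6, 7.
Check ¬io U blocked at each: 0→ok, 1→ok, 2→ok, 3→ok, 4→ok, 6→ok, 7→ok.
blocked → io U io must hold at every position from 0 onward. It fails at position 0, so □(blocked → io U io) is false.
Positions where blocked holds: 0, 1, 2, 3, 4, 6, 7.
Check io U io at each: 0→fails, 1→ok, 2→ok, 3→ok, 4→ok, 6→ok, 7→ok.
At position 0: □(blocked → ¬io U blocked) is true; □(blocked → io U io) is false; so □(blocked → ¬io U blocked) ∧ □(blocked → io U io) is false.

Does not hold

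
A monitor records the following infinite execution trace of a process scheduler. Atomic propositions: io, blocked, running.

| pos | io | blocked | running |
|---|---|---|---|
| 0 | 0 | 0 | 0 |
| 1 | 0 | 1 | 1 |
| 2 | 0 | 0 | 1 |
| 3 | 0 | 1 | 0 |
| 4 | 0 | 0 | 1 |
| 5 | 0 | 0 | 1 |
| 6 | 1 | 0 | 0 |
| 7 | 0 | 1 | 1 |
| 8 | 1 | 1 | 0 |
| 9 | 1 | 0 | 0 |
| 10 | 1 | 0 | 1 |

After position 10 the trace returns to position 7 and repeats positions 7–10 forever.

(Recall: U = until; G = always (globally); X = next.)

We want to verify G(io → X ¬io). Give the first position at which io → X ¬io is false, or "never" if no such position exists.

8

Check io → X ¬io at each position in order: 0 ✓, 1 ✓, 2 ✓, 3 ✓, 4 ✓, 5 ✓, 6 ✓, 7 ✓.
At position 8 the labels are {blocked, io} and the next position 9 has {io}, so io → X ¬io is false there. This is the first violation.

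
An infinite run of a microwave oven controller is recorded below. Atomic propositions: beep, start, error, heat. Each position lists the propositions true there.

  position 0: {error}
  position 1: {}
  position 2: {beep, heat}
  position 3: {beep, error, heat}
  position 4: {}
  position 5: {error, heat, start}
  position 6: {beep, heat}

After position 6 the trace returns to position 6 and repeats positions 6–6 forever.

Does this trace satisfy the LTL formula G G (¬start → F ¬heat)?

No

G (¬start → F ¬heat) must hold at every position from 0 onward. It fails at position 0, so G G (¬start → F ¬heat) is false.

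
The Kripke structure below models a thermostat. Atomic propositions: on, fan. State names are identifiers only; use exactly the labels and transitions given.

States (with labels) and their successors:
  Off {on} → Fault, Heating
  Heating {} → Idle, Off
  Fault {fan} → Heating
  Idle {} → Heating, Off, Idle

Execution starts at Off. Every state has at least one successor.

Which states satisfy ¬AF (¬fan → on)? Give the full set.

States satisfying ¬fan → on: {Off, Fault}.
States satisfying AF (¬fan → on): {Off, Fault}.
States satisfying ¬AF (¬fan → on): {Heating, Idle}.

{Heating, Idle}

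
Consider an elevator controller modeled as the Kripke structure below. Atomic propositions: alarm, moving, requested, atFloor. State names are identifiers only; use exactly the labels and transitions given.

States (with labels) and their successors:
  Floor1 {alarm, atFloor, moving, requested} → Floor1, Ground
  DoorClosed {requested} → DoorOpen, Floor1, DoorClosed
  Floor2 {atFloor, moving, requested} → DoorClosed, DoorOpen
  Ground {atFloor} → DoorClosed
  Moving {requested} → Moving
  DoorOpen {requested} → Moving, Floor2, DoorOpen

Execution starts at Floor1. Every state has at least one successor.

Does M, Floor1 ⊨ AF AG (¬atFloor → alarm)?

No

States satisfying AG (¬atFloor → alarm): ∅.
States satisfying AF AG (¬atFloor → alarm): ∅.
There is a path from Floor1 along which AG (¬atFloor → alarm) never holds.
Floor1 ∉ Sat(AF AG (¬atFloor → alarm)).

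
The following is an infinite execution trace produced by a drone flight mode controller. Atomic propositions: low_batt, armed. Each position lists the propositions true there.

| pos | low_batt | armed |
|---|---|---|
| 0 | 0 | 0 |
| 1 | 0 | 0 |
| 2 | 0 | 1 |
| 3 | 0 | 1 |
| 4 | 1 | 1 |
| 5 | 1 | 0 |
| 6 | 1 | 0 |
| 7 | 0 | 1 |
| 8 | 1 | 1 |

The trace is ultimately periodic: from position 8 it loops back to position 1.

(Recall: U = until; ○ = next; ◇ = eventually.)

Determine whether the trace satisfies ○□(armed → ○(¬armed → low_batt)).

Violated

The position after 0 is 1; □(armed → ○(¬armed → low_batt)) is false there.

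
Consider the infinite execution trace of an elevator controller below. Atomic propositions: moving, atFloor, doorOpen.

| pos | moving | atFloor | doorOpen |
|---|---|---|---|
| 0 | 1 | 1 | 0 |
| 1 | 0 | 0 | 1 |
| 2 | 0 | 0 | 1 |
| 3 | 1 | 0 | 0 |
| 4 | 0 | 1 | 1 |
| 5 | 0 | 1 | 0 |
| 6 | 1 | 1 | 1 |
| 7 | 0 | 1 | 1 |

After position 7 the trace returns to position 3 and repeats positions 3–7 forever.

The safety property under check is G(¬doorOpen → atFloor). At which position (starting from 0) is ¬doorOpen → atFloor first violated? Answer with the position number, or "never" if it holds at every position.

3

Check ¬doorOpen → atFloor at each position in order: 0 ✓, 1 ✓, 2 ✓.
At position 3 the labels are {moving}, so ¬doorOpen → atFloor is false there. This is the first violation.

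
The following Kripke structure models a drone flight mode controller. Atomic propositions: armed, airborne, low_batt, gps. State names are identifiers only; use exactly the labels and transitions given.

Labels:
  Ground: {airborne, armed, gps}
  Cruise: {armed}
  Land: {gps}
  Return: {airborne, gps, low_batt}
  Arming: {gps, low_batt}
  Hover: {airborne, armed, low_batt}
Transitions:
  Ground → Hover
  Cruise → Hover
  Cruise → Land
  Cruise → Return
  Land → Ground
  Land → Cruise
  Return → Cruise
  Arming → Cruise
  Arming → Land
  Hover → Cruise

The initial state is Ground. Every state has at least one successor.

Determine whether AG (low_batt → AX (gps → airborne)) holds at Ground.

States satisfying low_batt → AX (gps → airborne): {Ground, Cruise, Land, Return, Hover}.
States satisfying AG (low_batt → AX (gps → airborne)): {Ground, Cruise, Land, Return, Hover}.
Every state reachable from Ground satisfies low_batt → AX (gps → airborne).
Ground ∈ Sat(AG (low_batt → AX (gps → airborne))).

Holds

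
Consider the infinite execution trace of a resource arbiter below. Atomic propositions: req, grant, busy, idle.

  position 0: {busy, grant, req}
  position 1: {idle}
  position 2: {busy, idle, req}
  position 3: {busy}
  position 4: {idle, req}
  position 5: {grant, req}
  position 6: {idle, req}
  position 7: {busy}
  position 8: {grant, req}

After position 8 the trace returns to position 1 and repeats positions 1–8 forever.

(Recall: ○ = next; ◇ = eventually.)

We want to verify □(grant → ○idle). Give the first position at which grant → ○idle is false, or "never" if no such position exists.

never

grant → ○idle holds at every position 0..8, and those are all the positions the trace ever visits, so the invariant □(grant → ○idle) is never violated.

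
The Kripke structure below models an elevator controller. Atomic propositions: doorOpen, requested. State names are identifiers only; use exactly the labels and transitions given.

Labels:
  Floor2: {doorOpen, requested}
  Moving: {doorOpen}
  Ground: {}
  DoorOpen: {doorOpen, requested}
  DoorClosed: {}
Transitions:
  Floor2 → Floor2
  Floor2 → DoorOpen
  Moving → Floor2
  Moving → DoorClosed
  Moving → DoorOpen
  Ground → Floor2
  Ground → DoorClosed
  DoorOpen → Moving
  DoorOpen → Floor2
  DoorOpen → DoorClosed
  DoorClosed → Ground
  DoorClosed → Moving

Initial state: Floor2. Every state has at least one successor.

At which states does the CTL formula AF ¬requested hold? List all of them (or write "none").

{Moving, Ground, DoorClosed}

States satisfying ¬requested: {Moving, Ground, DoorClosed}.
States satisfying AF ¬requested: {Moving, Ground, DoorClosed}.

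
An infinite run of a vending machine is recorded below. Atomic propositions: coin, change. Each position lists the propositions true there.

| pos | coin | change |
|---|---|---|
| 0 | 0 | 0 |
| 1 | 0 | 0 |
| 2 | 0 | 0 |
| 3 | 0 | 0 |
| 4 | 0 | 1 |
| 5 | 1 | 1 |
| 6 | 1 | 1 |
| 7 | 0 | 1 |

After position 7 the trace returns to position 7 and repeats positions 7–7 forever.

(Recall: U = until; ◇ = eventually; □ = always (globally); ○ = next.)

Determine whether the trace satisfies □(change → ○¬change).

Violated

change → ○¬change must hold at every position from 0 onward. It fails at position 4, so □(change → ○¬change) is false.
Positions where change holds: 4, 5, 6, 7.
Check ○¬change at each: 4→fails, 5→fails, 6→fails, 7→fails.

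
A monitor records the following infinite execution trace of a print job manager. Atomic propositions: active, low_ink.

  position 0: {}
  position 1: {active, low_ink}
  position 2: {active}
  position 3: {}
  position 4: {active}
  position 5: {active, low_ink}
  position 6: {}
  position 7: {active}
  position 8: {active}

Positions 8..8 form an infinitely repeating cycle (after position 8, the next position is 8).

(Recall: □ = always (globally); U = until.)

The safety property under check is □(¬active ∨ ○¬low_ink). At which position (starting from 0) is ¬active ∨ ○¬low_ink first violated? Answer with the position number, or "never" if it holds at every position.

Check ¬active ∨ ○¬low_ink at each position in order: 0 ✓, 1 ✓, 2 ✓, 3 ✓.
At position 4 the labels are {active} and the next position 5 has {active, low_ink}, so ¬active ∨ ○¬low_ink is false there. This is the first violation.

4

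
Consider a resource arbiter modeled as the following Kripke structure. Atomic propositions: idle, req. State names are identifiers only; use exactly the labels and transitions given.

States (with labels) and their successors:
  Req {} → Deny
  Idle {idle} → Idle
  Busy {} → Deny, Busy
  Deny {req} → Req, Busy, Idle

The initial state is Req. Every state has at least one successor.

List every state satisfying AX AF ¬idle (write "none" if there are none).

{Req, Busy}

States satisfying AF ¬idle: {Req, Busy, Deny}.
States satisfying AX AF ¬idle: {Req, Busy}.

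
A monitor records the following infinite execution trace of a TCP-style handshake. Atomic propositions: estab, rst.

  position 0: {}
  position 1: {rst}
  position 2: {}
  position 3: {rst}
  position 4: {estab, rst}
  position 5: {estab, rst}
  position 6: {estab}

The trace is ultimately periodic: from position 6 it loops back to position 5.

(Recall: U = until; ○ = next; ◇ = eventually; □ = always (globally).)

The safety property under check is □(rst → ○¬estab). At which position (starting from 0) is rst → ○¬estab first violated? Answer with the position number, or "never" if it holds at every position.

3

Check rst → ○¬estab at each position in order: 0 ✓, 1 ✓, 2 ✓.
At position 3 the labels are {rst} and the next position 4 has {estab, rst}, so rst → ○¬estab is false there. This is the first violation.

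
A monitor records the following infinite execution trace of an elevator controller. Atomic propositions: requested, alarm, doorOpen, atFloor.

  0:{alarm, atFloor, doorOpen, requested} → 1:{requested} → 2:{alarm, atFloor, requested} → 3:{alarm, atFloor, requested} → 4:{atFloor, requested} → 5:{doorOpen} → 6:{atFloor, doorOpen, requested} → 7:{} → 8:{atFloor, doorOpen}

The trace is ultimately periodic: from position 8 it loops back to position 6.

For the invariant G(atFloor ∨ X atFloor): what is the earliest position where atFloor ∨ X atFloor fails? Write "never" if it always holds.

never

atFloor ∨ X atFloor holds at every position 0..8, and those are all the positions the trace ever visits, so the invariant G(atFloor ∨ X atFloor) is never violated.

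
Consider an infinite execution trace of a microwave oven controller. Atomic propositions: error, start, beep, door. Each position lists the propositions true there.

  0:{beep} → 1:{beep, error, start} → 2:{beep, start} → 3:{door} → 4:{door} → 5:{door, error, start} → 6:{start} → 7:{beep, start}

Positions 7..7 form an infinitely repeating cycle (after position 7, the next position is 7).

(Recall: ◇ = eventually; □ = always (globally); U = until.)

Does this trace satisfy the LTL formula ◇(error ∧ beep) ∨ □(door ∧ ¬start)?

error ∧ beep holds at position 1, which is reachable from 0, so ◇(error ∧ beep) holds.
door ∧ ¬start must hold at every position from 0 onward. It fails at position 0, so □(door ∧ ¬start) is false.
At position 0: ◇(error ∧ beep) is true; □(door ∧ ¬start) is false; so ◇(error ∧ beep) ∨ □(door ∧ ¬start) is true.

Holds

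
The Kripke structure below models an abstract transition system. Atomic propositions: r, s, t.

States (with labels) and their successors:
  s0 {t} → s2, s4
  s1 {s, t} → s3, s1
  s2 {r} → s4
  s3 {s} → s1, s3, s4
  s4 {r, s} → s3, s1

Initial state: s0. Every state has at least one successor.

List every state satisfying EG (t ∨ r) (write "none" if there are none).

{s0, s1, s2, s4}

States satisfying t ∨ r: {s0, s1, s2, s4}.
States satisfying EG (t ∨ r): {s0, s1, s2, s4}.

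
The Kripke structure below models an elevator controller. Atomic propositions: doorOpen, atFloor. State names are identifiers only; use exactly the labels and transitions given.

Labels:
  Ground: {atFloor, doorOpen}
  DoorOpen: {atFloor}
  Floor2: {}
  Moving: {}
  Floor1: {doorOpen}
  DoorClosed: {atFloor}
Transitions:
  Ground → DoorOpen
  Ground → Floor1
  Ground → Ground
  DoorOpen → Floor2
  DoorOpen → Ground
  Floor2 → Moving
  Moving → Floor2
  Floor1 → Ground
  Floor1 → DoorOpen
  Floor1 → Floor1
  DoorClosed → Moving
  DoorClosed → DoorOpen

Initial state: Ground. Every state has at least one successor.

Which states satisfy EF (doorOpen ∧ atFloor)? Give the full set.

States satisfying doorOpen ∧ atFloor: {Ground}.
States satisfying EF (doorOpen ∧ atFloor): {Ground, DoorOpen, Floor1, DoorClosed}.

{Ground, DoorOpen, Floor1, DoorClosed}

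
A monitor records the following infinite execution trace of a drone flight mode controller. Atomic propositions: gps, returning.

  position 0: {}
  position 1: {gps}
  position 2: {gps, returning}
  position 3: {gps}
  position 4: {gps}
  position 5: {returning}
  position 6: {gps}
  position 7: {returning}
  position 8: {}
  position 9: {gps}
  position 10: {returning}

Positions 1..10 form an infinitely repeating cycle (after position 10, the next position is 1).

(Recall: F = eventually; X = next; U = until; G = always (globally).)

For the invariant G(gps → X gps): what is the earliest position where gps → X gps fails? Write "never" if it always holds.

Check gps → X gps at each position in order: 0 ✓, 1 ✓, 2 ✓, 3 ✓.
At position 4 the labels are {gps} and the next position 5 has {returning}, so gps → X gps is false there. This is the first violation.

4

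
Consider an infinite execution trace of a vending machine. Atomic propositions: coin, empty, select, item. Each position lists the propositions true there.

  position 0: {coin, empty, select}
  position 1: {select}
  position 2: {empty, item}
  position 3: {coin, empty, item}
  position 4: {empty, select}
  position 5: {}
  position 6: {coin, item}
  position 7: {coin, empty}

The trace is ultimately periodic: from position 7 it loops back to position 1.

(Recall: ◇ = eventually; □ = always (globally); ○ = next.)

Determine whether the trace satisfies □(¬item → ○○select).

¬item → ○○select must hold at every position from 0 onward. It fails at position 0, so □(¬item → ○○select) is false.
Positions where ¬item holds: 0, 1, 4, 5, 7.
Check ○○select at each: 0→fails, 1→fails, 4→fails, 5→fails, 7→fails.

No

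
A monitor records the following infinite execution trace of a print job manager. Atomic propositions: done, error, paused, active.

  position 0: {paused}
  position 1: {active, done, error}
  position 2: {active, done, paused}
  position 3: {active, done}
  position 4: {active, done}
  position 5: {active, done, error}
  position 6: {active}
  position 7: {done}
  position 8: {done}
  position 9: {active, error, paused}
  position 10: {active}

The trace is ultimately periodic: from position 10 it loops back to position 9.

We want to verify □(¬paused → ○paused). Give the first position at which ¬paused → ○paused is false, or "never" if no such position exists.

Check ¬paused → ○paused at each position in order: 0 ✓, 1 ✓, 2 ✓.
At position 3 the labels are {active, done} and the next position 4 has {active, done}, so ¬paused → ○paused is false there. This is the first violation.

3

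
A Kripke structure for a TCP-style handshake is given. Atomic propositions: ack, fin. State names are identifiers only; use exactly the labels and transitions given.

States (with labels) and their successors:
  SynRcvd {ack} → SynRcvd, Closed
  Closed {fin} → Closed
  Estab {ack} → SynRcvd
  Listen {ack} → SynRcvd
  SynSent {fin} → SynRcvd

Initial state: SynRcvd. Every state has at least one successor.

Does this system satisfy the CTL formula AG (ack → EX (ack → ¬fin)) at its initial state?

States satisfying ack → EX (ack → ¬fin): {SynRcvd, Closed, Estab, Listen, SynSent}.
States satisfying AG (ack → EX (ack → ¬fin)): {SynRcvd, Closed, Estab, Listen, SynSent}.
Every state reachable from SynRcvd satisfies ack → EX (ack → ¬fin).
SynRcvd ∈ Sat(AG (ack → EX (ack → ¬fin))).

Satisfied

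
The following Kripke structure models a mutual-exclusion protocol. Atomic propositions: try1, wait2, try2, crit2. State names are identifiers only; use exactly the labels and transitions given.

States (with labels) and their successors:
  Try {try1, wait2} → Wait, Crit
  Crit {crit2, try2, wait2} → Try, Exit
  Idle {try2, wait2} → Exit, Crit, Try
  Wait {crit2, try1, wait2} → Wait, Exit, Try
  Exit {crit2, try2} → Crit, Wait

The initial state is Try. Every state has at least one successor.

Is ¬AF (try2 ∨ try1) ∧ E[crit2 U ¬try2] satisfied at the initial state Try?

Does not hold

States satisfying try2 ∨ try1: {Try, Crit, Idle, Wait, Exit}.
States satisfying AF (try2 ∨ try1): {Try, Crit, Idle, Wait, Exit}.
States satisfying ¬AF (try2 ∨ try1): ∅.
States satisfying crit2: {Crit, Wait, Exit}.
States satisfying ¬try2: {Try, Wait}.
States satisfying E[crit2 U ¬try2]: {Try, Crit, Wait, Exit}.
States satisfying ¬AF (try2 ∨ try1) ∧ E[crit2 U ¬try2]: ∅.
Try ∉ Sat(¬AF (try2 ∨ try1) ∧ E[crit2 U ¬try2]).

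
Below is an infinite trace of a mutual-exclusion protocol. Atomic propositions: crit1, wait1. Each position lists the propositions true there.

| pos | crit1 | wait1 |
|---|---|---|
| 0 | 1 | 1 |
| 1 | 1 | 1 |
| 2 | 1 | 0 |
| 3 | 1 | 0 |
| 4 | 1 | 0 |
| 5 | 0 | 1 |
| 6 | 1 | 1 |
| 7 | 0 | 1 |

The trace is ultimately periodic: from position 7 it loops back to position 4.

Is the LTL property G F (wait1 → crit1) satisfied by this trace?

F (wait1 → crit1) holds at every position 0..7, and those are all positions ever visited, so G F (wait1 → crit1) holds.

Holds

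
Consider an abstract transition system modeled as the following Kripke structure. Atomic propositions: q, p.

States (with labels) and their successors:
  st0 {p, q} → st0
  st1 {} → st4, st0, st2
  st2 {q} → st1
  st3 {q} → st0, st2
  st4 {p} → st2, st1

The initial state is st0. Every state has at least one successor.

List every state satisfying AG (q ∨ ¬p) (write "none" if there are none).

States satisfying q ∨ ¬p: {st0, st1, st2, st3}.
States satisfying AG (q ∨ ¬p): {st0}.

{st0}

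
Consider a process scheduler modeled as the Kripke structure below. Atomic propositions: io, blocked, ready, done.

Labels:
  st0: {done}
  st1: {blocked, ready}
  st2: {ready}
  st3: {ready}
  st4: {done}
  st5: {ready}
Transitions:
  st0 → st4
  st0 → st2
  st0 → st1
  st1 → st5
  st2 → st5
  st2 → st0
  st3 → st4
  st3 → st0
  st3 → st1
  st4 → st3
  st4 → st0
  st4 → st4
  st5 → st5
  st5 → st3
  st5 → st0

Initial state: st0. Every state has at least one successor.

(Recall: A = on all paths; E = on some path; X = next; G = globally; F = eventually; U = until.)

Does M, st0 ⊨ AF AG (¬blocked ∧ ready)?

No

States satisfying AG (¬blocked ∧ ready): ∅.
States satisfying AF AG (¬blocked ∧ ready): ∅.
There is a path from st0 along which AG (¬blocked ∧ ready) never holds.
st0 ∉ Sat(AF AG (¬blocked ∧ ready)).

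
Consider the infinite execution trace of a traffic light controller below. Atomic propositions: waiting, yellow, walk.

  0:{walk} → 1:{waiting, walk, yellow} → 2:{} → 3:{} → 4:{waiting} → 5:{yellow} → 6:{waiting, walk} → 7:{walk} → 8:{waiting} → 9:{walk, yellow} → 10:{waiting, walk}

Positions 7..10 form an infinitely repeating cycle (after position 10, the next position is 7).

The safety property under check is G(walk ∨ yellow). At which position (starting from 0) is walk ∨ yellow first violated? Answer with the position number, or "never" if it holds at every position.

2

Check walk ∨ yellow at each position in order: 0 ✓, 1 ✓.
At position 2 the labels are {}, so walk ∨ yellow is false there. This is the first violation.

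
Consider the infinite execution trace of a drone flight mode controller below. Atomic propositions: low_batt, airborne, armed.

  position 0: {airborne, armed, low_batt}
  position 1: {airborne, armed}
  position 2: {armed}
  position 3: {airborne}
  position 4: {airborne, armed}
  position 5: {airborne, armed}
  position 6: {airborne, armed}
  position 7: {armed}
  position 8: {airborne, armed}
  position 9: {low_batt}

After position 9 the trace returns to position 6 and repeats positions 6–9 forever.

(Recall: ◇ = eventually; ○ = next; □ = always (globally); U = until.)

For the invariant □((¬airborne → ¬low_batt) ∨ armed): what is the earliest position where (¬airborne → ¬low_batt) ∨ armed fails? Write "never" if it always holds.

9

Check (¬airborne → ¬low_batt) ∨ armed at each position in order: 0 ✓, 1 ✓, 2 ✓, 3 ✓, 4 ✓, 5 ✓, 6 ✓, 7 ✓, 8 ✓.
At position 9 the labels are {low_batt}, so (¬airborne → ¬low_batt) ∨ armed is false there. This is the first violation.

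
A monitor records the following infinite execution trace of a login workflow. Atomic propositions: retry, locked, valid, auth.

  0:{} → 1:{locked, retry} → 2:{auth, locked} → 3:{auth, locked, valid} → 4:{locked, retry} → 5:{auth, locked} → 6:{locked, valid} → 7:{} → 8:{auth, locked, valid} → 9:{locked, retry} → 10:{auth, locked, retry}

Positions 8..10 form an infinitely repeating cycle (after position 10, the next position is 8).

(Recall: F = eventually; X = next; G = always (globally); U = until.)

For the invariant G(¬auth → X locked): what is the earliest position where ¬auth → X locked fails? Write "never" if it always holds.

Check ¬auth → X locked at each position in order: 0 ✓, 1 ✓, 2 ✓, 3 ✓, 4 ✓, 5 ✓.
At position 6 the labels are {locked, valid} and the next position 7 has {}, so ¬auth → X locked is false there. This is the first violation.

6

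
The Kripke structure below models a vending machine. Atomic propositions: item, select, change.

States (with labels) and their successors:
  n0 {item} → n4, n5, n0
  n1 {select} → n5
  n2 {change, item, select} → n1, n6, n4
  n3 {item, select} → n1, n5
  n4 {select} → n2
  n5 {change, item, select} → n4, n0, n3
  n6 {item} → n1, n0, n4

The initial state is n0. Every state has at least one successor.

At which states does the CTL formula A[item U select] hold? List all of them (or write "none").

{n1, n2, n3, n4, n5}

States satisfying item: {n0, n2, n3, n5, n6}.
States satisfying select: {n1, n2, n3, n4, n5}.
States satisfying A[item U select]: {n1, n2, n3, n4, n5}.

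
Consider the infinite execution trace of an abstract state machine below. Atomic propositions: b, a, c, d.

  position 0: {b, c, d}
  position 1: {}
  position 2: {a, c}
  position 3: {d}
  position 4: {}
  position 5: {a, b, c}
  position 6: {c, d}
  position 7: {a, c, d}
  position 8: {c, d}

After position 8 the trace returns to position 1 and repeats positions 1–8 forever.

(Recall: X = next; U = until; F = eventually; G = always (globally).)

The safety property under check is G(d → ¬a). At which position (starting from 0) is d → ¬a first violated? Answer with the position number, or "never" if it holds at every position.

7

Check d → ¬a at each position in order: 0 ✓, 1 ✓, 2 ✓, 3 ✓, 4 ✓, 5 ✓, 6 ✓.
At position 7 the labels are {a, c, d}, so d → ¬a is false there. This is the first violation.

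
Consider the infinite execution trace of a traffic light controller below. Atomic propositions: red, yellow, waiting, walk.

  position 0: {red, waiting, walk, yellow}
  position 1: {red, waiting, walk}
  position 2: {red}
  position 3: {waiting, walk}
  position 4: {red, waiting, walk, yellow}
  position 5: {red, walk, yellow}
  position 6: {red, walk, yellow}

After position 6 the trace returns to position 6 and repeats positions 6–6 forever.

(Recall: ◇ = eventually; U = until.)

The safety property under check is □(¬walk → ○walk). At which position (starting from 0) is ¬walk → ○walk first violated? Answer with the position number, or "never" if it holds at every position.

¬walk → ○walk holds at every position 0..6, and those are all the positions the trace ever visits, so the invariant □(¬walk → ○walk) is never violated.

never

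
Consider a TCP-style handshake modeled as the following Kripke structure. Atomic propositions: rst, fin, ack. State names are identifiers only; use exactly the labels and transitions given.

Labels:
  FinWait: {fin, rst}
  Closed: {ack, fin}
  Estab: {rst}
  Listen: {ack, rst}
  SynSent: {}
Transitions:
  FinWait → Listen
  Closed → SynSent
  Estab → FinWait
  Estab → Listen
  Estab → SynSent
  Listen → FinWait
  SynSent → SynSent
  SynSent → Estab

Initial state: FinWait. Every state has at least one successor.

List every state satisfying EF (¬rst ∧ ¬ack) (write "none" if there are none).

States satisfying ¬rst ∧ ¬ack: {SynSent}.
States satisfying EF (¬rst ∧ ¬ack): {Closed, Estab, SynSent}.

{Closed, Estab, SynSent}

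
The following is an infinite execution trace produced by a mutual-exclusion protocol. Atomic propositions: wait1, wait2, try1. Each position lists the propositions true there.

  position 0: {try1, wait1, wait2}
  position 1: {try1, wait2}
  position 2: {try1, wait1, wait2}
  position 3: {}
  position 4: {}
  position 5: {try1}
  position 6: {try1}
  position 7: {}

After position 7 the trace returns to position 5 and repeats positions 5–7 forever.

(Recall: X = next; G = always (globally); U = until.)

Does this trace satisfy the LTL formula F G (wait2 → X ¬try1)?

G (wait2 → X ¬try1) holds at position 2, which is reachable from 0, so F G (wait2 → X ¬try1) holds.

Yes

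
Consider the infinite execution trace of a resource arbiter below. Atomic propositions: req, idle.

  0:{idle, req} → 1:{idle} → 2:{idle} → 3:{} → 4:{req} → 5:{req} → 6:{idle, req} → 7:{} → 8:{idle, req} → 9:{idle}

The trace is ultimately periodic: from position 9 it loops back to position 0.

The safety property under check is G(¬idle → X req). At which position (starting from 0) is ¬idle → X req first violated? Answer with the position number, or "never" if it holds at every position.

¬idle → X req holds at every position 0..9, and those are all the positions the trace ever visits, so the invariant G(¬idle → X req) is never violated.

never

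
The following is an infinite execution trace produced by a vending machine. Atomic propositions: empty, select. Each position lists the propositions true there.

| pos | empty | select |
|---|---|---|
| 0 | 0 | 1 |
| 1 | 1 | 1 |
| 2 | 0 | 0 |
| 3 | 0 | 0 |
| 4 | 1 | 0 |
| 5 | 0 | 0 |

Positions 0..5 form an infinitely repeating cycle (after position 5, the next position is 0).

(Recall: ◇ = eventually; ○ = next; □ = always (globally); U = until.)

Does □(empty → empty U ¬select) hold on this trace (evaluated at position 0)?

Holds

empty → empty U ¬select holds at every position 0..5, and those are all positions ever visited, so □(empty → empty U ¬select) holds.
Positions where empty holds: 1, 4.
Check empty U ¬select at each: 1→ok, 4→ok.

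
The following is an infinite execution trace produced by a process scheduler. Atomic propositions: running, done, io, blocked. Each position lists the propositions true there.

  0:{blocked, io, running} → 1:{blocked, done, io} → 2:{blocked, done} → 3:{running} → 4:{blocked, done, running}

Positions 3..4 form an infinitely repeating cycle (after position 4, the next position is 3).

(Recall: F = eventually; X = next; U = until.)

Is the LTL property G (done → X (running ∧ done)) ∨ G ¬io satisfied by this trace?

done → X (running ∧ done) must hold at every position from 0 onward. It fails at position 1, so G (done → X (running ∧ done)) is false.
Positions where done holds: 1, 2, 4.
Check X (running ∧ done) at each: 1→fails, 2→fails, 4→fails.
¬io must hold at every position from 0 onward. It fails at position 0, so G ¬io is false.
At position 0: G (done → X (running ∧ done)) is false; G ¬io is false; so G (done → X (running ∧ done)) ∨ G ¬io is false.

Violated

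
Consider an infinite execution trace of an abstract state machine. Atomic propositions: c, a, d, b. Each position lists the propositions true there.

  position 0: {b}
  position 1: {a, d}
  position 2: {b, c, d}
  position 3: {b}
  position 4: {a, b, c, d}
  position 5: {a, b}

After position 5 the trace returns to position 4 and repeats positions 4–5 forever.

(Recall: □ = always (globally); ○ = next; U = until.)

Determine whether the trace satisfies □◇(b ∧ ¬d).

Holds

◇(b ∧ ¬d) holds at every position 0..5, and those are all positions ever visited, so □◇(b ∧ ¬d) holds.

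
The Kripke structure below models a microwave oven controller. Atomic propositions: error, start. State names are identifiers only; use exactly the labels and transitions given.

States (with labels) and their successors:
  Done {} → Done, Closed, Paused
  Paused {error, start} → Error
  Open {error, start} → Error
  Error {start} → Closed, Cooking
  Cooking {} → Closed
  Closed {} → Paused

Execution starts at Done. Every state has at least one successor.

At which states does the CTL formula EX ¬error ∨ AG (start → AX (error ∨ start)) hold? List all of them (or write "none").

{Done, Paused, Open, Error, Cooking}

States satisfying ¬error: {Done, Error, Cooking, Closed}.
States satisfying EX ¬error: {Done, Paused, Open, Error, Cooking}.
States satisfying start → AX (error ∨ start): {Done, Paused, Open, Cooking, Closed}.
States satisfying AG (start → AX (error ∨ start)): ∅.
States satisfying EX ¬error ∨ AG (start → AX (error ∨ start)): {Done, Paused, Open, Error, Cooking}.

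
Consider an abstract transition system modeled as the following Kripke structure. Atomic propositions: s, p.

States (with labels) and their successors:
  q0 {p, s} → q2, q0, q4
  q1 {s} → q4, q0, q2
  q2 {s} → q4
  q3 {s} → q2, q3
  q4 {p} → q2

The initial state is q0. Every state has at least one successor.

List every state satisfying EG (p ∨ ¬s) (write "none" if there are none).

{q0}

States satisfying p ∨ ¬s: {q0, q4}.
States satisfying EG (p ∨ ¬s): {q0}.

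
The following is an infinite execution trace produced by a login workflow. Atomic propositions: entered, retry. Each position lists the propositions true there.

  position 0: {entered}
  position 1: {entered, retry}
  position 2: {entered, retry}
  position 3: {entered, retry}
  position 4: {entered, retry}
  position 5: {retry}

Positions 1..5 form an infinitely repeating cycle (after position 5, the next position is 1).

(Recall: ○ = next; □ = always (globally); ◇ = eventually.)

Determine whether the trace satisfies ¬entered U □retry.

No

Walking from position 0: at position 0, □retry has not yet held and ¬entered fails, so ¬entered U □retry is false.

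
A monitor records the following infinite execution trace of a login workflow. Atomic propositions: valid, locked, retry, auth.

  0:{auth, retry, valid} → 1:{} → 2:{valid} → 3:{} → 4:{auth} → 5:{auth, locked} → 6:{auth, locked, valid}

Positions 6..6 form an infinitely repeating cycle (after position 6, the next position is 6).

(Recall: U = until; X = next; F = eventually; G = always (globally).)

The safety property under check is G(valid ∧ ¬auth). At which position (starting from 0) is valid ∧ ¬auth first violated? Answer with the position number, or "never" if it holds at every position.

At position 0 the labels are {auth, retry, valid}, so valid ∧ ¬auth is false there. This is the first violation.

0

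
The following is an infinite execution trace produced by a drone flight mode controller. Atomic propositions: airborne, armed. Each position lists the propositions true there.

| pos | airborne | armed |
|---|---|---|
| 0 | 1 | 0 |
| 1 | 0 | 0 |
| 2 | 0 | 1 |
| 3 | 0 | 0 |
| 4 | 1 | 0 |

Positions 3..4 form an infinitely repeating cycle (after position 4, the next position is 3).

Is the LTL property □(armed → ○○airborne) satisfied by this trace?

Satisfied

armed → ○○airborne holds at every position 0..4, and those are all positions ever visited, so □(armed → ○○airborne) holds.
Positions where armed holds: 2.
Check ○○airborne at each: 2→ok.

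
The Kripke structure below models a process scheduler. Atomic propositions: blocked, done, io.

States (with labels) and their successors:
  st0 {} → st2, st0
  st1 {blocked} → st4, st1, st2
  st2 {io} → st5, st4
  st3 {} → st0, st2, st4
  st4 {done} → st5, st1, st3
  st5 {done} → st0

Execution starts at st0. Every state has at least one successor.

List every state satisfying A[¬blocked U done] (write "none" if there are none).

{st2, st4, st5}

States satisfying ¬blocked: {st0, st2, st3, st4, st5}.
States satisfying done: {st4, st5}.
States satisfying A[¬blocked U done]: {st2, st4, st5}.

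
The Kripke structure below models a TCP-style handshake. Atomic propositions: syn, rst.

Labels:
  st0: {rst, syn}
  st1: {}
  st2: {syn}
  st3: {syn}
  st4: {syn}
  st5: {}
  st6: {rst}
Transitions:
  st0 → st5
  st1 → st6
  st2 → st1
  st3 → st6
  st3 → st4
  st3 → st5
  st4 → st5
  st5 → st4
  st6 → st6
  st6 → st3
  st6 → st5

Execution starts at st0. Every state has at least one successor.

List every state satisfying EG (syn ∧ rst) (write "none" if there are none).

States satisfying syn ∧ rst: {st0}.
States satisfying EG (syn ∧ rst): ∅.

none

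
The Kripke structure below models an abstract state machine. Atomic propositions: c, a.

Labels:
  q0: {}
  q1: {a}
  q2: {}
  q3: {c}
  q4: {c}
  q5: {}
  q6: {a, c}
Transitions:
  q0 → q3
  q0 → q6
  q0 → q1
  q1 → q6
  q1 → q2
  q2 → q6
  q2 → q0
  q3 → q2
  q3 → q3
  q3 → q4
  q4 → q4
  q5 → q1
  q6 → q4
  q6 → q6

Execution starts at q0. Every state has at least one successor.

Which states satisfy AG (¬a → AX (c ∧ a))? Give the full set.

States satisfying ¬a → AX (c ∧ a): {q1, q6}.
States satisfying AG (¬a → AX (c ∧ a)): ∅.

none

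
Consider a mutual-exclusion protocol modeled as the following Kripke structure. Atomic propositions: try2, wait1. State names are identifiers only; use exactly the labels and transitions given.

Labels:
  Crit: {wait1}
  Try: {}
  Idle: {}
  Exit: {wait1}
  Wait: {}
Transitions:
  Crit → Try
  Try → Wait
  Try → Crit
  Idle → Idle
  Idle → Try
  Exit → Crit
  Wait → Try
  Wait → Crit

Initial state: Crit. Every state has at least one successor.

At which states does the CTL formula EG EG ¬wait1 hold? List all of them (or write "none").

{Try, Idle, Wait}

States satisfying EG ¬wait1: {Try, Idle, Wait}.
States satisfying EG EG ¬wait1: {Try, Idle, Wait}.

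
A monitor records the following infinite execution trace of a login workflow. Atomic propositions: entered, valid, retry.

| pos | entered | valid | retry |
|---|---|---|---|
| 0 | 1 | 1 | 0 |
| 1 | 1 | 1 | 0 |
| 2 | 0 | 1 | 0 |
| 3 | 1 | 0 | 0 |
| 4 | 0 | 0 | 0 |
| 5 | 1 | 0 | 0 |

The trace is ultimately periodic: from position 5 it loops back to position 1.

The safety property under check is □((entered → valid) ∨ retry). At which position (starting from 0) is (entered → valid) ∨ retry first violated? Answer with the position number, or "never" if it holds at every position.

Check (entered → valid) ∨ retry at each position in order: 0 ✓, 1 ✓, 2 ✓.
At position 3 the labels are {entered}, so (entered → valid) ∨ retry is false there. This is the first violation.

3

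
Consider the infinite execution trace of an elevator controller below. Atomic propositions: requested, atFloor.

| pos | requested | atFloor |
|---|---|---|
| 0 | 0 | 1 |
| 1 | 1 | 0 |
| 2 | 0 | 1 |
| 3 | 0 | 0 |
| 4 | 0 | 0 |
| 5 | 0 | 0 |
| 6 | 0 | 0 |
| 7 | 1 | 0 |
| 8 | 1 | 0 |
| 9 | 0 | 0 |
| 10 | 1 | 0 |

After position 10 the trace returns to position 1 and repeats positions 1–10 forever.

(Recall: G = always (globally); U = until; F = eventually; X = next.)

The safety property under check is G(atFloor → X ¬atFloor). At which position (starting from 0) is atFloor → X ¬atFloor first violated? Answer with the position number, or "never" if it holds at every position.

never

atFloor → X ¬atFloor holds at every position 0..10, and those are all the positions the trace ever visits, so the invariant G(atFloor → X ¬atFloor) is never violated.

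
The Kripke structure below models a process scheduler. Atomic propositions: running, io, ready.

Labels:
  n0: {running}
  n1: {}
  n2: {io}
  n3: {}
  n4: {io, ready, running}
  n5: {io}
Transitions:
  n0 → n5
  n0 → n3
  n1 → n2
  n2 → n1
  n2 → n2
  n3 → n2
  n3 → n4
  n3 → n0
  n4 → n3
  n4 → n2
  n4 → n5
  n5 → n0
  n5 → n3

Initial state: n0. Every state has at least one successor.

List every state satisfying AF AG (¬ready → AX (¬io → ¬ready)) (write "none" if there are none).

{n0, n1, n2, n3, n4, n5}

States satisfying AG (¬ready → AX (¬io → ¬ready)): {n0, n1, n2, n3, n4, n5}.
States satisfying AF AG (¬ready → AX (¬io → ¬ready)): {n0, n1, n2, n3, n4, n5}.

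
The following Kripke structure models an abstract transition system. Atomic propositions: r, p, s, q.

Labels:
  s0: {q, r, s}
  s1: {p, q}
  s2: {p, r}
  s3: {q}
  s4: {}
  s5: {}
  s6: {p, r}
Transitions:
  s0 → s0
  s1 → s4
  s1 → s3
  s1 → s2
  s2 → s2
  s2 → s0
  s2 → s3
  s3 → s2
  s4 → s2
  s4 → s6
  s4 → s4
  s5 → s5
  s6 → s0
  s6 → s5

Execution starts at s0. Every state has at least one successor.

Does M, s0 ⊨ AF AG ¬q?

States satisfying AG ¬q: {s5}.
States satisfying AF AG ¬q: {s5}.
There is a path from s0 along which AG ¬q never holds.
s0 ∉ Sat(AF AG ¬q).

No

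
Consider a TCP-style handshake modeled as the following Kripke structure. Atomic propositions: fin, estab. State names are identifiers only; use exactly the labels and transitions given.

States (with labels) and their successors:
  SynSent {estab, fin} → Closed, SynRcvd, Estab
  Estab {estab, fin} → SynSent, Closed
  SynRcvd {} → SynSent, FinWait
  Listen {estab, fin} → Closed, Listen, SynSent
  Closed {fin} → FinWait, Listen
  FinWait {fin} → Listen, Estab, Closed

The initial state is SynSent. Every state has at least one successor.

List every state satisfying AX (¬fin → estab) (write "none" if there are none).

{Estab, SynRcvd, Listen, Closed, FinWait}

States satisfying ¬fin → estab: {SynSent, Estab, Listen, Closed, FinWait}.
States satisfying AX (¬fin → estab): {Estab, SynRcvd, Listen, Closed, FinWait}.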